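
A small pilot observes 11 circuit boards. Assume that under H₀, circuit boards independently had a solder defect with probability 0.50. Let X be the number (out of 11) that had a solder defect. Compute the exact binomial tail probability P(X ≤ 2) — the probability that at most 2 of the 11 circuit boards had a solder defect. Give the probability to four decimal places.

P = 0.0327

X ~ Binomial(n=11, p=0.50).
P(X ≤ 2) = C(11,0)·0.50^0·0.50^11 + C(11,1)·0.50^1·0.50^10 + C(11,2)·0.50^2·0.50^9.
= 0.000488 + 0.005371 + 0.026855 = 0.0327.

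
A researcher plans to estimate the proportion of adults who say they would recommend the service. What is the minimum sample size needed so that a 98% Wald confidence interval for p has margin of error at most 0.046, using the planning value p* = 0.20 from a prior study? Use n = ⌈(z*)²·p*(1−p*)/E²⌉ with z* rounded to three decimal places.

z* = 2.326 at the 98% level.
p*(1−p*) = 0.20·0.80 = 0.1600.
Required n before rounding: 5.410276 × 0.1600 / 0.046² = 409.095.
⌈409.095⌉ = 410.

n = 410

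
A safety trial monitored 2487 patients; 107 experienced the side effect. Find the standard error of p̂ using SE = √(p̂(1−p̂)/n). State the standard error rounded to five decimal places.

SE = 0.00407

With x = 107 successes in n = 2487, p̂ = 0.04302.
p̂(1−p̂) = 0.04302·0.95698 = 0.041169.
Dividing by n and taking the root: √0.000016554 = 0.00407.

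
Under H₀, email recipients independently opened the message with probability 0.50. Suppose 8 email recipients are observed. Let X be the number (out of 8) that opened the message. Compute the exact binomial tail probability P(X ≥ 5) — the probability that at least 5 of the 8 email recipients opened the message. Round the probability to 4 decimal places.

X ~ Binomial(n=8, p=0.50).
P(X ≥ 5) = C(8,5)·0.50^5·0.50^3 + C(8,6)·0.50^6·0.50^2 + C(8,7)·0.50^7·0.50^1 + C(8,8)·0.50^8·0.50^0.
= 0.218750 + 0.109375 + 0.031250 + 0.003906 = 0.3633.

P = 0.3633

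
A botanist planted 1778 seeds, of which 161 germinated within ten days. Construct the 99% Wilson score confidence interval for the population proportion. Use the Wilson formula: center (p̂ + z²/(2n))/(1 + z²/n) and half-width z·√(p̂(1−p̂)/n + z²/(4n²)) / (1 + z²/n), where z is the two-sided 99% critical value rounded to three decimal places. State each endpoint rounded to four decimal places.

(0.0745, 0.1096)

Here p̂ = 161/1778 = 0.09055 and z = 2.576 (z² = 6.635776).
1 + z²/n = 1.003732.
Adjusted center: (0.09055 + z²/(2n))/1.003732 = 0.09207.
Radicand: p̂(1−p̂)/n + z²/(4n²) = 0.000046317 + 0.000000525 = 0.000046842.
Half-width = 2.576·√0.000046842/1.003732 = 0.01756.
CI: 0.09207 ± 0.01756 = (0.0745, 0.1096).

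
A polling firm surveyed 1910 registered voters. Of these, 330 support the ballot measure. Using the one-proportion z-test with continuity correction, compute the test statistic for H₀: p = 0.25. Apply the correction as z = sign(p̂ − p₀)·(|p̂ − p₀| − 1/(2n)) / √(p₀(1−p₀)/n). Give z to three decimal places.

With x = 330 successes in n = 1910, p̂ = 0.17277. p̂ − p₀ = -0.077225.
Continuity correction 1/(2n) = 1/3820 = 0.000262.
Corrected numerator: |-0.077225| − 0.000262 = 0.076963.
SE₀ = √(0.25·0.75/1910) = 0.009908.
z = (−)0.076963/0.009908 = -7.768.

z = -7.768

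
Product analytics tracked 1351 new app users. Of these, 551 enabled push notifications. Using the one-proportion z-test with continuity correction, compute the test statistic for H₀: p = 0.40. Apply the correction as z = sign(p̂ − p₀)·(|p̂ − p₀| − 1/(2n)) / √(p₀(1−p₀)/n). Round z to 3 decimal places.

With x = 551 successes in n = 1351, p̂ = 0.40785. p̂ − p₀ = 0.007846.
Continuity correction 1/(2n) = 1/2702 = 0.000370.
Corrected numerator: |0.007846| − 0.000370 = 0.007476.
Null standard error: √(0.40·0.60/1351) = √0.000177646 = 0.013328.
z = (+)0.007476/0.013328 = 0.561.

z = 0.561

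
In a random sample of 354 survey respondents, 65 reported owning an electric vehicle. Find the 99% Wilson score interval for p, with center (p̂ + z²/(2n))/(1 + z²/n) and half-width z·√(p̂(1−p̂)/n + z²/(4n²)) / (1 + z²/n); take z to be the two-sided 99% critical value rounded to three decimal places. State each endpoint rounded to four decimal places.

(0.1366, 0.2423)

p̂ = 65/354 = 0.18362; z = 2.576, so z² = 6.635776.
1 + z²/n = 1.018745.
Adjusted center: (0.18362 + z²/(2n))/1.018745 = 0.18944.
Radicand: p̂(1−p̂)/n + z²/(4n²) = 0.000423449 + 0.000013238 = 0.000436687.
Half-width = z·√(radicand)/denom = 2.576·0.020897/1.018745 = 0.05284.
So the interval runs from 0.1366 to 0.2423.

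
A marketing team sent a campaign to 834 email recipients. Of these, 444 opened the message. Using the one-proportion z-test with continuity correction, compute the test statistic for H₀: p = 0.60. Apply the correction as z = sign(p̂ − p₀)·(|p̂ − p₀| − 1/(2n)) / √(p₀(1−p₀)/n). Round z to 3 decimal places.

z = -3.951

p̂ = 444/834 = 0.53237. p̂ − p₀ = -0.067626.
Continuity correction 1/(2n) = 1/1668 = 0.000600.
Corrected numerator: |-0.067626| − 0.000600 = 0.067026.
Null standard error: √(0.60·0.40/834) = √0.000287770 = 0.016964.
z = −0.067026/0.016964 = -3.951.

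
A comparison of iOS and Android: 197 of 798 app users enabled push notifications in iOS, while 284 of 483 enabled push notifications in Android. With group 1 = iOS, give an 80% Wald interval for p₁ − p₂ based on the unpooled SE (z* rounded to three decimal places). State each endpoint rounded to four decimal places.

p̂₁ = 197/798 = 0.24687, p̂₂ = 284/483 = 0.58799; p̂₁ − p̂₂ = -0.34112.
Unpooled SE = √(p̂₁(1−p̂₁)/n₁ + p̂₂(1−p̂₂)/n₂) = √(0.000232987 + 0.000501568) = 0.027103.
The 80% critical value is z* = 1.282. Margin = 1.282·0.027103 = 0.03475.
Interval: -0.34112 ± 0.03475 → (-0.3759, -0.3064).

(-0.3759, -0.3064)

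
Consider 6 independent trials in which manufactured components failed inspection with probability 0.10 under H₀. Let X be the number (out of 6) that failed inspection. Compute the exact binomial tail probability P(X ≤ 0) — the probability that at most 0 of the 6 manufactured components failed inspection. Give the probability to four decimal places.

X ~ Binomial(n=6, p=0.10).
P(X ≤ 0) = C(6,0)·0.10^0·0.90^6.
= 0.531441 = 0.5314.

P = 0.5314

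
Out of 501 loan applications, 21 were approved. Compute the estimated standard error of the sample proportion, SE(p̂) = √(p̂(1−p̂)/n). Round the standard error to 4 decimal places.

SE = 0.0090

With x = 21 successes in n = 501, p̂ = 0.04192.
p̂(1−p̂) = 0.04192·0.95808 = 0.040163.
Dividing by n and taking the root: √0.000080166 = 0.0090.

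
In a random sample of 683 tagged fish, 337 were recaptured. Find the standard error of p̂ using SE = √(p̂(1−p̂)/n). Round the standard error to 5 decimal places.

With x = 337 successes in n = 683, p̂ = 0.49341.
p̂(1−p̂) = 0.49341·0.50659 = 0.249957.
SE = √(0.249957/683) = 0.01913.

SE = 0.01913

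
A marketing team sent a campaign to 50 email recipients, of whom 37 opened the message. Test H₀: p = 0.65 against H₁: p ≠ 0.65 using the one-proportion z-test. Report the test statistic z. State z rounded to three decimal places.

p̂ = 37/50 = 0.74000.
Null standard error: √(0.65·0.35/50) = √0.004550000 = 0.067454.
z = (p̂ − p₀)/SE = (0.74000 − 0.65)/0.067454 = 1.334.

z = 1.334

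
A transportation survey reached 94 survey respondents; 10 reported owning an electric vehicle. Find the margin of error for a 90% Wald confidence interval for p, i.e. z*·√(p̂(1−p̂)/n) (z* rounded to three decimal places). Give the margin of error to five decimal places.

With x = 10 successes in n = 94, p̂ = 0.10638.
SE(p̂) = √(0.10638·0.89362/94) = 0.031802.
For 90% confidence, z* = 1.645.
So ME = 0.05231.

ME = 0.05231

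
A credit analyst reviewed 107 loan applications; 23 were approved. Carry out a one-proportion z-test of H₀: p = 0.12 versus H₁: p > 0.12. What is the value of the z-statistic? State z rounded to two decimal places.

z = 3.02

Sample proportion p̂ = 23/107 = 0.21495.
Under H₀, SE = √(p₀(1−p₀)/n) = √(0.12·0.88/107) = √0.000986916 = 0.031415.
z = (p̂ − p₀)/SE = (0.21495 − 0.12)/0.031415 = 3.02.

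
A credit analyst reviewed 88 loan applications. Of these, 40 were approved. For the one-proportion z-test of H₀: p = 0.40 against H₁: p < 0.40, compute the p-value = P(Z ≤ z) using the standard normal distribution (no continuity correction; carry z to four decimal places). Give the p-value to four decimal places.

The sample proportion is 40/88 = 0.45455.
SE₀ = √(0.40·0.60/88) = 0.052223.
Test statistic (full precision, shown to 4 dp): z = (40/88 − 0.40)/SE₀ ≈ 1.0445.
p-value = P(Z ≤ z) with z = 1.0445 → 0.8519.

p-value = 0.8519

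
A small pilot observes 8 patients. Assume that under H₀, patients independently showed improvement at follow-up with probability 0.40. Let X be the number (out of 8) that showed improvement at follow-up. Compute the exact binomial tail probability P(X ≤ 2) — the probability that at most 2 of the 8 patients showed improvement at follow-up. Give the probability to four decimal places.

P = 0.3154

X is binomial with n = 8 and p = 0.40.
P(X ≤ 2) = C(8,0)·0.40^0·0.60^8 + C(8,1)·0.40^1·0.60^7 + C(8,2)·0.40^2·0.60^6.
= 0.016796 + 0.089580 + 0.209019 = 0.3154.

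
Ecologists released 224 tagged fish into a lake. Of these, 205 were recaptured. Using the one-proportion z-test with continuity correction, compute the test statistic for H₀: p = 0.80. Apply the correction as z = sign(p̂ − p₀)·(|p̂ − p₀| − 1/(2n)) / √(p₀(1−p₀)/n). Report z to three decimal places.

z = 4.226

With x = 205 successes in n = 224, p̂ = 0.91518. p̂ − p₀ = 0.115179.
Continuity correction 1/(2n) = 1/448 = 0.002232.
Corrected numerator: |0.115179| − 0.002232 = 0.112947.
SE₀ = √(0.80·0.20/224) = 0.026726.
z = (+)0.112947/0.026726 = 4.226.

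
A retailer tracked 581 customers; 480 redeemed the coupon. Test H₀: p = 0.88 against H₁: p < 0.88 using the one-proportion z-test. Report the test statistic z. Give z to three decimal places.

Sample proportion p̂ = 480/581 = 0.82616.
SE₀ = √(0.88·0.12/581) = 0.013482.
Test statistic: z = -0.05384/0.013482 = -3.993.

z = -3.993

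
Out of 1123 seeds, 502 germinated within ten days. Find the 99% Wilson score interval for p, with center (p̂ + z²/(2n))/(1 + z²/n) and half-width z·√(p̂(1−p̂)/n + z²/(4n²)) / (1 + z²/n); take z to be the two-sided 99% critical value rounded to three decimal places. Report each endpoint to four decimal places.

p̂ = 502/1123 = 0.44702; z = 2.576, so z² = 6.635776.
1 + z²/n = 1.005909.
Center = (0.44702 + 0.002954)/1.005909 = 0.44733.
Radicand: p̂(1−p̂)/n + z²/(4n²) = 0.000220118 + 0.000001315 = 0.000221433.
Half-width = z·√(radicand)/denom = 2.576·0.014881/1.005909 = 0.03811.
CI: 0.44733 ± 0.03811 = (0.4092, 0.4854).

(0.4092, 0.4854)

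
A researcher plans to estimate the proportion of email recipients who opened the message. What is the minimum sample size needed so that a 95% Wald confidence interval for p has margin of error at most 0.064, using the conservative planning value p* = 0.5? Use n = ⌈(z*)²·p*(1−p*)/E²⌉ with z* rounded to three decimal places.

n = 235

z* = 1.960 at the 95% level.
p*(1−p*) = 0.2500.
Required n before rounding: 3.841600 × 0.2500 / 0.064² = 234.473.
⌈234.473⌉ = 235.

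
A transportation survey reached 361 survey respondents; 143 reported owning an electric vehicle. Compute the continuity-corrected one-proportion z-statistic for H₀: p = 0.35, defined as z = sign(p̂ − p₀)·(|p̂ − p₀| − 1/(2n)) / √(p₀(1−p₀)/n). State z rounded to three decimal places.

z = 1.782

p̂ = 143/361 = 0.39612. p̂ − p₀ = 0.046122.
1/(2n) = 0.001385.
Corrected numerator: |0.046122| − 0.001385 = 0.044737.
Null standard error: √(0.35·0.65/361) = √0.000630194 = 0.025104.
z = (+)0.044737/0.025104 = 1.782.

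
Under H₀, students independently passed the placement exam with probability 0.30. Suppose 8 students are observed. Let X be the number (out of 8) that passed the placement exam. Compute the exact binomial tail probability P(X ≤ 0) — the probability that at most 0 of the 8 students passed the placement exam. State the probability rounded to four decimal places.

X ~ Binomial(n=8, p=0.30).
P(X ≤ 0) = C(8,0)·0.30^0·0.70^8.
= 0.057648 = 0.0576.

P = 0.0576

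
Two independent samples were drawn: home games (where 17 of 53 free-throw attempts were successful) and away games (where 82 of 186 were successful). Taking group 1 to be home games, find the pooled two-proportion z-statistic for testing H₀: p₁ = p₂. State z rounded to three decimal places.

Sample proportions: p̂₁ = 17/53 = 0.32075 and p̂₂ = 82/186 = 0.44086.
Pooling: p̂ = 99/239 = 0.41423.
SE = √[p̂(1−p̂)(1/n₁+1/n₂)] = √[0.41423·0.58577·(1/53+1/186)] ≈ 0.076699.
z = (p̂₁ − p̂₂)/SE = (0.32075 − 0.44086)/0.076699 = -0.12011/0.076699 = -1.566.

z = -1.566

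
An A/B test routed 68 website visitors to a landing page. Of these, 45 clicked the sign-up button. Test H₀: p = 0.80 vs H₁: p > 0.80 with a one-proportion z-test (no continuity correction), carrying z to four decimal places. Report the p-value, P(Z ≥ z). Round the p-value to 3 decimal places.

p̂ = 45/68 = 0.66176.
SE₀ = √(0.80·0.20/68) = 0.048507.
z = (p̂ − p₀)/SE = (45/68 − 0.80)/0.048507 ≈ -2.8498.
p-value = P(Z ≥ z) with z = -2.8498 → 0.998.

p-value = 0.998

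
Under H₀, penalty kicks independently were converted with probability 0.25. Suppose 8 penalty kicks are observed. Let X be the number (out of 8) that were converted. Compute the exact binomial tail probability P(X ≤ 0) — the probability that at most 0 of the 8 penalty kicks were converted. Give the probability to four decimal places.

P = 0.1001

X ~ Binomial(n=8, p=0.25).
P(X ≤ 0) = C(8,0)·0.25^0·0.75^8.
= 0.100113 = 0.1001.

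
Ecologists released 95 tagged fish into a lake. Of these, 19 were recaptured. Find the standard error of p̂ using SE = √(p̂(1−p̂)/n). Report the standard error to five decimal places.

SE = 0.04104

With x = 19 successes in n = 95, p̂ = 0.20000.
p̂(1−p̂) = 0.20000·0.80000 = 0.160000.
Dividing by n and taking the root: √0.001684211 = 0.04104.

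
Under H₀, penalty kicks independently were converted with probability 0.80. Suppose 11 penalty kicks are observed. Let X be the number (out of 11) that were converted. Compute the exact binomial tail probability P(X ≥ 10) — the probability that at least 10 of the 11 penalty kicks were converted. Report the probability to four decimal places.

X ~ Binomial(n=11, p=0.80).
P(X ≥ 10) = C(11,10)·0.80^10·0.20^1 + C(11,11)·0.80^11·0.20^0.
= 0.236223 + 0.085899 = 0.3221.

P = 0.3221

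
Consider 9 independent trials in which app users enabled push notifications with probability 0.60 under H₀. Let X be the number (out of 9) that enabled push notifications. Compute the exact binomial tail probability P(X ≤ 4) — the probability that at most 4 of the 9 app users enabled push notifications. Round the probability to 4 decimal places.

P = 0.2666

X is binomial with n = 9 and p = 0.60.
P(X ≤ 4) = Σ_{j=0}^{4} C(9,j)·0.60^j·0.40^{9−j}.
= 0.000262 + 0.003539 + 0.021234 + 0.074318 + 0.167215 = 0.2666.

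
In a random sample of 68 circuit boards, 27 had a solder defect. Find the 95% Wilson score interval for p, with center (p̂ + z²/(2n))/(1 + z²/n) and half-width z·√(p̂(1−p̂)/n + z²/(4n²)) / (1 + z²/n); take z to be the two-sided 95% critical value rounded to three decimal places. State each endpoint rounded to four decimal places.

p̂ = 27/68 = 0.39706; z = 1.960, so z² = 3.841600.
Denominator 1 + z²/n = 1 + 3.841600/68 = 1.056494.
Adjusted center: (0.39706 + z²/(2n))/1.056494 = 0.40256.
Radicand: p̂(1−p̂)/n + z²/(4n²) = 0.003520634 + 0.000207699 = 0.003728333.
Half-width = 1.960·√0.003728333/1.056494 = 0.11328.
So the interval runs from 0.2893 to 0.5158.

(0.2893, 0.5158)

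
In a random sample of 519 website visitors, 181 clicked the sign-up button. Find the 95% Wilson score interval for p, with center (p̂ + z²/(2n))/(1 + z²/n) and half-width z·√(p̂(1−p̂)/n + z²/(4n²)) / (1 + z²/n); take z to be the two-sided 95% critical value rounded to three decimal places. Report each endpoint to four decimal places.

Here p̂ = 181/519 = 0.34875 and z = 1.960 (z² = 3.841600).
1 + z²/n = 1.007402.
Center = (0.34875 + 0.003701)/1.007402 = 0.34986.
Radicand: p̂(1−p̂)/n + z²/(4n²) = 0.000437616 + 0.000003565 = 0.000441181.
Half-width = 1.960·√0.000441181/1.007402 = 0.04087.
CI: 0.34986 ± 0.04087 = (0.3090, 0.3907).

(0.3090, 0.3907)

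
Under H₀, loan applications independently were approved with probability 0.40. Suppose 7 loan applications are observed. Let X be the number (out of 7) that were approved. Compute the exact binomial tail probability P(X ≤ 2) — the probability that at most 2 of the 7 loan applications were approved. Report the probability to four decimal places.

P = 0.4199

X ~ Binomial(n=7, p=0.40).
P(X ≤ 2) = C(7,0)·0.40^0·0.60^7 + C(7,1)·0.40^1·0.60^6 + C(7,2)·0.40^2·0.60^5.
= 0.027994 + 0.130637 + 0.261274 = 0.4199.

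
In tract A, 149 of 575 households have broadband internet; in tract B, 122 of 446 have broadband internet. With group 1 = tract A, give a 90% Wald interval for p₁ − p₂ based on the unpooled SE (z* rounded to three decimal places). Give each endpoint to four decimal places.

p̂₁ = 149/575 = 0.25913, p̂₂ = 122/446 = 0.27354; p̂₁ − p̂₂ = -0.01441.
SE = √(0.000333881 + 0.000445554) = √0.000779435 = 0.027918.
z* = 1.645 at the 90% level. Margin = 1.645·0.027918 = 0.04593.
CI: -0.01441 ± 0.04593 = (-0.0603, 0.0315).

(-0.0603, 0.0315)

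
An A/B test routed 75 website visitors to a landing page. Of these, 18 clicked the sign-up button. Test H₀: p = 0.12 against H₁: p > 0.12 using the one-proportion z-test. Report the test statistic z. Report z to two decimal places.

p̂ = 18/75 = 0.24000.
Under H₀, SE = √(p₀(1−p₀)/n) = √(0.12·0.88/75) = √0.001408000 = 0.037523.
z = (p̂ − p₀)/SE = (0.24000 − 0.12)/0.037523 = 3.20.

z = 3.20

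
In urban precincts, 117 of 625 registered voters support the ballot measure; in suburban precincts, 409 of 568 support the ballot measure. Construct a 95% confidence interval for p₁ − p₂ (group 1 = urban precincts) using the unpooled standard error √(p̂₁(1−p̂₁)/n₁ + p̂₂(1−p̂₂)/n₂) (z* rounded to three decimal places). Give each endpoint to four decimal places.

p̂₁ = 117/625 = 0.18720, p̂₂ = 409/568 = 0.72007; p̂₁ − p̂₂ = -0.53287.
SE = √(0.000243450 + 0.000354875) = √0.000598325 = 0.024461.
z* = 1.960 at the 95% level. Margin of error = 0.04794.
So the interval runs from -0.5808 to -0.4849.

(-0.5808, -0.4849)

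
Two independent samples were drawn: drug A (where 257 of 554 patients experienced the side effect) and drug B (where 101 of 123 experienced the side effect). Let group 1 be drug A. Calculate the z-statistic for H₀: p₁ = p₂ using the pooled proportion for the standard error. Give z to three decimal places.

Sample proportions: p̂₁ = 257/554 = 0.46390 and p̂₂ = 101/123 = 0.82114.
Pooling: p̂ = 358/677 = 0.52880.
Pooled SE = √[0.2491704·0.00993514] ≈ 0.049755.
z = (p̂₁ − p̂₂)/SE = (0.46390 − 0.82114)/0.049755 = -0.35724/0.049755 = -7.180.

z = -7.180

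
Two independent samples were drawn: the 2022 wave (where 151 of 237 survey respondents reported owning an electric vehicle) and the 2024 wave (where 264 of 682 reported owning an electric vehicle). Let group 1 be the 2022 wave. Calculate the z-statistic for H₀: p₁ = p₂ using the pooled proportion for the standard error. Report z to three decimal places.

Sample proportions: p̂₁ = 151/237 = 0.63713 and p̂₂ = 264/682 = 0.38710.
Pooled p̂ = (151+264)/(237+682) = 415/919 = 0.45158.
Pooled SE = √[0.2476553·0.00568568] ≈ 0.037525.
z = 0.25003/0.037525 = 6.663.

z = 6.663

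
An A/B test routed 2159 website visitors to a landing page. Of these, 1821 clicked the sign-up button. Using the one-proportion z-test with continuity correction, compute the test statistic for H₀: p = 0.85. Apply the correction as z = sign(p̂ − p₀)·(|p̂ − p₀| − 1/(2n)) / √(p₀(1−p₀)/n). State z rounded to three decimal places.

z = -0.823

Sample proportion p̂ = 1821/2159 = 0.84345. p̂ − p₀ = -0.006554.
Continuity correction 1/(2n) = 1/4318 = 0.000232.
Corrected numerator: |-0.006554| − 0.000232 = 0.006322.
Null standard error: √(0.85·0.15/2159) = √0.000059055 = 0.007685.
z = (−)0.006322/0.007685 = -0.823.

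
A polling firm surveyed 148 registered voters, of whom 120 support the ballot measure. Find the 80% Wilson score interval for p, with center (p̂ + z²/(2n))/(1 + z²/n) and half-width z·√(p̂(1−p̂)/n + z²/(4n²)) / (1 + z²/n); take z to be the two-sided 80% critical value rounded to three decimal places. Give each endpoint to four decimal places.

Here p̂ = 120/148 = 0.81081 and z = 1.282 (z² = 1.643524).
Denominator 1 + z²/n = 1 + 1.643524/148 = 1.011105.
Center = (0.81081 + 0.005552)/1.011105 = 0.80740.
Radicand: p̂(1−p̂)/n + z²/(4n²) = 0.001036464 + 0.000018758 = 0.001055222.
Half-width = z·√(radicand)/denom = 1.282·0.032484/1.011105 = 0.04119.
So the interval runs from 0.7662 to 0.8486.

(0.7662, 0.8486)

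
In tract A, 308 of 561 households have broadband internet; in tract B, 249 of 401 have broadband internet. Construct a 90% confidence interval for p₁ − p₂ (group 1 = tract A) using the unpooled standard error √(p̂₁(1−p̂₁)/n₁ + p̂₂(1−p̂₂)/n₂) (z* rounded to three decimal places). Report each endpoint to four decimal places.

p̂₁ = 0.54902, p̂₂ = 0.62095, so the observed difference is -0.07193.
SE = √(0.000441350 + 0.000586962) = √0.001028312 = 0.032067.
The 90% critical value is z* = 1.645. Margin = 1.645·0.032067 = 0.05275.
Interval: -0.07193 ± 0.05275 → (-0.1247, -0.0192).

(-0.1247, -0.0192)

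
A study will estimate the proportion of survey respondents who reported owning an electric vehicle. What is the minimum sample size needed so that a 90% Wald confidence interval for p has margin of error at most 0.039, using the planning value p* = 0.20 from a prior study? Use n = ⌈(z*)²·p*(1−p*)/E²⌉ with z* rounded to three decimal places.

The 90% critical value is z* = 1.645.
p*(1−p*) = 0.20·0.80 = 0.1600.
Required n before rounding: 2.706025 × 0.1600 / 0.039² = 284.657.
Rounding up, n = 285.

n = 285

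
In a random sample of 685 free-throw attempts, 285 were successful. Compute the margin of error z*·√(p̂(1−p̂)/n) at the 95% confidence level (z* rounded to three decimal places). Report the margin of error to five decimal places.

ME = 0.03691

p̂ = 285/685 = 0.41606.
SE(p̂) = √(0.41606·0.58394/685) = 0.018833.
z* = 1.960 at the 95% level.
So ME = 0.03691.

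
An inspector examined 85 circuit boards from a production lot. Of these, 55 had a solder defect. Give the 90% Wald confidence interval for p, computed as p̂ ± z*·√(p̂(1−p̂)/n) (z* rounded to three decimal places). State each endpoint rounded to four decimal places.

p̂ = 55/85 = 0.64706.
SE = √(p̂(1−p̂)/n) = √(0.228374/85) = 0.051834.
The 90% critical value is z* = 1.645.
Margin = 1.645·0.051834 = 0.08527.
So the interval runs from 0.5618 to 0.7323.

(0.5618, 0.7323)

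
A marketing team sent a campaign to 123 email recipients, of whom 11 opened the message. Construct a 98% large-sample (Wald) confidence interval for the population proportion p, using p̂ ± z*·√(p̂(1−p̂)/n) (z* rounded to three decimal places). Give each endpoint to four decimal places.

Sample proportion p̂ = 11/123 = 0.08943.
SE(p̂) = √(0.08943·0.91057/123) = 0.025730.
For 98% confidence, z* = 2.326.
Margin = 2.326·0.025730 = 0.05985.
So the interval runs from 0.0296 to 0.1493.

(0.0296, 0.1493)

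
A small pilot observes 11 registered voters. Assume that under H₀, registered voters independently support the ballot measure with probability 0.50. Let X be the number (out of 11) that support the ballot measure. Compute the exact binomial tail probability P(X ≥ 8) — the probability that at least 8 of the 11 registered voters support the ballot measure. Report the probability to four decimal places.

P = 0.1133

X is binomial with n = 11 and p = 0.50.
P(X ≥ 8) = C(11,8)·0.50^8·0.50^3 + C(11,9)·0.50^9·0.50^2 + C(11,10)·0.50^10·0.50^1 + C(11,11)·0.50^11·0.50^0.
= 0.080566 + 0.026855 + 0.005371 + 0.000488 = 0.1133.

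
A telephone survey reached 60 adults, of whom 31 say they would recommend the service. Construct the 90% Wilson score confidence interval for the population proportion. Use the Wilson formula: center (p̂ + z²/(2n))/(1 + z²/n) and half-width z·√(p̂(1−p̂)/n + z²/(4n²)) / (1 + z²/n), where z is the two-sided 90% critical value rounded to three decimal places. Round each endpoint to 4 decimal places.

p̂ = 31/60 = 0.51667; z = 1.645, so z² = 2.706025.
Denominator 1 + z²/n = 1 + 2.706025/60 = 1.045100.
Center = (0.51667 + 0.022550)/1.045100 = 0.51595.
Radicand: p̂(1−p̂)/n + z²/(4n²) = 0.004162037 + 0.000187918 = 0.004349955.
Half-width = z·√(radicand)/denom = 1.645·0.065954/1.045100 = 0.10381.
CI: 0.51595 ± 0.10381 = (0.4121, 0.6198).

(0.4121, 0.6198)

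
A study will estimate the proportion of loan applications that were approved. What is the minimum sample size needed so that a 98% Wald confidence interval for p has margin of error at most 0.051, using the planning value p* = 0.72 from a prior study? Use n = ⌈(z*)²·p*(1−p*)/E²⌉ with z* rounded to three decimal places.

n = 420

For 98% confidence, z* = 2.326.
p*(1−p*) = 0.72·0.28 = 0.2016.
Required n before rounding: 5.410276 × 0.2016 / 0.051² = 419.343.
⌈419.343⌉ = 420.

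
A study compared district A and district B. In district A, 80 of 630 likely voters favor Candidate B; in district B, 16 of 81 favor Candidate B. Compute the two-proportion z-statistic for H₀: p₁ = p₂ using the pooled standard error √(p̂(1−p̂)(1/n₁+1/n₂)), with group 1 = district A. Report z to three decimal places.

z = -1.749

Sample proportions: p̂₁ = 80/630 = 0.12698 and p̂₂ = 16/81 = 0.19753.
Pooling: p̂ = 96/711 = 0.13502.
Pooled SE = √[0.1167904·0.01393298] ≈ 0.040339.
z = -0.07055/0.040339 = -1.749.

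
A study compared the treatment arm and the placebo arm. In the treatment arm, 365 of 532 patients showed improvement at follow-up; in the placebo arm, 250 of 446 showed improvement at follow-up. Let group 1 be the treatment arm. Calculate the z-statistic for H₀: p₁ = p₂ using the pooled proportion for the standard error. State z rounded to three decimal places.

z = 4.048

Sample proportions: p̂₁ = 365/532 = 0.68609 and p̂₂ = 250/446 = 0.56054.
Pooling: p̂ = 615/978 = 0.62883.
Pooled SE = √[0.2334017·0.00412185] ≈ 0.031017.
z = 0.12555/0.031017 = 4.048.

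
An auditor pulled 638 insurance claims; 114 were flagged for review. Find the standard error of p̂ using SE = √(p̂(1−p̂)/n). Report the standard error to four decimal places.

SE = 0.0152

The sample proportion is 114/638 = 0.17868.
p̂(1−p̂) = 0.146753.
Dividing by n and taking the root: √0.000230020 = 0.0152.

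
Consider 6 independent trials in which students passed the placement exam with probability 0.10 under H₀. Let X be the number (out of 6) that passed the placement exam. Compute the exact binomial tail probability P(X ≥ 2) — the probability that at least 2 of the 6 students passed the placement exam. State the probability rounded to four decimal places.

X is binomial with n = 6 and p = 0.10.
P(X ≥ 2) = Σ_{j=2}^{6} C(6,j)·0.10^j·0.90^{6−j}.
= 0.098415 + 0.014580 + 0.001215 + 0.000054 + 0.000001 = 0.1143.

P = 0.1143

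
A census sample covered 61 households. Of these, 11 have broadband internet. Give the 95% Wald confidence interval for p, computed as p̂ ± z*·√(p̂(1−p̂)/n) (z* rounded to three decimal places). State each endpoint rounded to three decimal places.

Sample proportion p̂ = 11/61 = 0.18033.
SE = √(p̂(1−p̂)/n) = √(0.147810/61) = 0.049225.
For 95% confidence, z* = 1.960.
Margin = 1.960·0.049225 = 0.09648.
CI: 0.18033 ± 0.09648 = (0.084, 0.277).

(0.084, 0.277)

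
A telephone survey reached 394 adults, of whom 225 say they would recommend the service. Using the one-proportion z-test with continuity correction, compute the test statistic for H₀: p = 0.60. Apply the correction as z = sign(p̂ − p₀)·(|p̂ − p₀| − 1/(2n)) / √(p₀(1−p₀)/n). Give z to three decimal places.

Sample proportion p̂ = 225/394 = 0.57107. p̂ − p₀ = -0.028934.
1/(2n) = 0.001269.
Corrected numerator: |-0.028934| − 0.001269 = 0.027665.
Null standard error: √(0.60·0.40/394) = √0.000609137 = 0.024681.
z = −0.027665/0.024681 = -1.121.

z = -1.121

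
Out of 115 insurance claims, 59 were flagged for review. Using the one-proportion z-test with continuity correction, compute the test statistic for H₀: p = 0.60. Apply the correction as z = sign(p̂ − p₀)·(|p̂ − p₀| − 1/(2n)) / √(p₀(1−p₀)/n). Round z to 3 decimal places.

z = -1.808

p̂ = 59/115 = 0.51304. p̂ − p₀ = -0.086957.
Continuity correction 1/(2n) = 1/230 = 0.004348.
Corrected numerator: |-0.086957| − 0.004348 = 0.082609.
SE₀ = √(0.60·0.40/115) = 0.045683.
z = −0.082609/0.045683 = -1.808.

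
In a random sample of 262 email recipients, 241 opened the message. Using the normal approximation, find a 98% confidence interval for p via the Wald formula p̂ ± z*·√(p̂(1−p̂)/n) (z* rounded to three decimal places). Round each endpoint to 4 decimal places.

(0.8808, 0.9589)

With x = 241 successes in n = 262, p̂ = 0.91985.
SE(p̂) = √(0.91985·0.08015/262) = 0.016775.
z* = 2.326 at the 98% level.
Margin = 2.326·0.016775 = 0.03902.
Interval: 0.91985 ± 0.03902 → (0.8808, 0.9589).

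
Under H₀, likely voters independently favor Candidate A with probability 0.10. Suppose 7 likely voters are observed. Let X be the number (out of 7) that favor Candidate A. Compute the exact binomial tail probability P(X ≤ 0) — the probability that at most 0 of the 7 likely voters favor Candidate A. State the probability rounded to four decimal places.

P = 0.4783

X is binomial with n = 7 and p = 0.10.
P(X ≤ 0) = C(7,0)·0.10^0·0.90^7.
= 0.478297 = 0.4783.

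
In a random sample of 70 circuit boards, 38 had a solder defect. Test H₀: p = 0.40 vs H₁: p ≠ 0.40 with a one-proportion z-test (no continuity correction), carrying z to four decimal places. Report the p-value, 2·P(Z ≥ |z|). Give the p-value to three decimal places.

p-value = 0.015

p̂ = 38/70 = 0.54286.
Under H₀, SE = √(p₀(1−p₀)/n) = √(0.40·0.60/70) = √0.003428571 = 0.058554.
Test statistic (full precision, shown to 4 dp): z = (38/70 − 0.40)/SE₀ ≈ 2.4398.
From the standard normal, 2·P(Z ≥ |z|) = 0.015.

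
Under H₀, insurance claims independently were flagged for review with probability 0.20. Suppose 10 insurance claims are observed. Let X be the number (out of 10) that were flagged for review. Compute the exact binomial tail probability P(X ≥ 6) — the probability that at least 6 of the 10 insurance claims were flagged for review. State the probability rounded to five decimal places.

P = 0.00637

X is binomial with n = 10 and p = 0.20.
P(X ≥ 6) = Σ_{j=6}^{10} C(10,j)·0.20^j·0.80^{10−j}.
= 0.005505 + 0.000786 + 0.000074 + 0.000004 + 0.000000 = 0.00637.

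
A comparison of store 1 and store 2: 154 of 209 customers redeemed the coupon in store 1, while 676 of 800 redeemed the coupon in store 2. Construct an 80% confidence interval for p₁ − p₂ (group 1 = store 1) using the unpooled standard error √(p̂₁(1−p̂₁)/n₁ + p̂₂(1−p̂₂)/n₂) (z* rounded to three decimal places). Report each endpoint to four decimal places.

(-0.1505, -0.0658)

p̂₁ = 0.73684, p̂₂ = 0.84500, so the observed difference is -0.10816.
Unpooled SE = √(p̂₁(1−p̂₁)/n₁ + p̂₂(1−p̂₂)/n₂) = √(0.000927779 + 0.000163719) = 0.033038.
For 80% confidence, z* = 1.282. Margin of error = 0.04235.
So the interval runs from -0.1505 to -0.0658.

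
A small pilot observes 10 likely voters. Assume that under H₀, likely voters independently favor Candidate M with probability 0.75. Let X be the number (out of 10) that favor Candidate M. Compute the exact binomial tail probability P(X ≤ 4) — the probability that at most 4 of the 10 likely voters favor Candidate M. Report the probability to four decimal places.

P = 0.0197

X ~ Binomial(n=10, p=0.75).
P(X ≤ 4) = Σ_{j=0}^{4} C(10,j)·0.75^j·0.25^{10−j}.
= 0.000001 + 0.000029 + 0.000386 + 0.003090 + 0.016222 = 0.0197.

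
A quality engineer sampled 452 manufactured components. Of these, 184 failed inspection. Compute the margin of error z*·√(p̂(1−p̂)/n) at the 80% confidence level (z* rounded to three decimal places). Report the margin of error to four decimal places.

The sample proportion is 184/452 = 0.40708.
SE(p̂) = √(0.40708·0.59292/452) = 0.023108.
The 80% critical value is z* = 1.282.
So ME = 0.0296.

ME = 0.0296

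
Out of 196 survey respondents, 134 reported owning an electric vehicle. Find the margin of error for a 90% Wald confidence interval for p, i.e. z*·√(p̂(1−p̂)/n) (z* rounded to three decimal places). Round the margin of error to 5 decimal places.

With x = 134 successes in n = 196, p̂ = 0.68367.
Standard error of p̂: √(0.216264/196) = √0.001103388 = 0.033217.
The 90% critical value is z* = 1.645.
Margin of error = z*·SE = 1.645 × 0.033217 = 0.05464.

ME = 0.05464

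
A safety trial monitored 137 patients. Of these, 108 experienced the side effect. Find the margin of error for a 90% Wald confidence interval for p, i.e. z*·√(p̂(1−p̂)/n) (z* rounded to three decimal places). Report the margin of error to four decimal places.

ME = 0.0574

With x = 108 successes in n = 137, p̂ = 0.78832.
Standard error of p̂: √(0.166871/137) = √0.001218036 = 0.034900.
z* = 1.645 at the 90% level.
So ME = 0.0574.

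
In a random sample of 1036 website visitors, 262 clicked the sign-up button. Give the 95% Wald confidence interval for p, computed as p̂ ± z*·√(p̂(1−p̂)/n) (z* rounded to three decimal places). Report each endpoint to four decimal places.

(0.2264, 0.2794)

Sample proportion p̂ = 262/1036 = 0.25290.
SE = √(p̂(1−p̂)/n) = √(0.188939/1036) = 0.013505.
The 95% critical value is z* = 1.960.
Margin of error: 1.960 × 0.013505 = 0.02647.
CI: 0.25290 ± 0.02647 = (0.2264, 0.2794).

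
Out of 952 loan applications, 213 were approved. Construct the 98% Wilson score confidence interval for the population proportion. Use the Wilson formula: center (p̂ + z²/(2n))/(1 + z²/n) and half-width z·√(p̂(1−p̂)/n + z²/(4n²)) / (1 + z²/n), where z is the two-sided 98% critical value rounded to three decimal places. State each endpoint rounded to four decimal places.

(0.1939, 0.2567)

Here p̂ = 213/952 = 0.22374 and z = 2.326 (z² = 5.410276).
1 + z²/n = 1.005683.
Adjusted center: (0.22374 + z²/(2n))/1.005683 = 0.22530.
Radicand: p̂(1−p̂)/n + z²/(4n²) = 0.000182437 + 0.000001492 = 0.000183929.
Half-width = 2.326·√0.000183929/1.005683 = 0.03137.
So the interval runs from 0.1939 to 0.2567.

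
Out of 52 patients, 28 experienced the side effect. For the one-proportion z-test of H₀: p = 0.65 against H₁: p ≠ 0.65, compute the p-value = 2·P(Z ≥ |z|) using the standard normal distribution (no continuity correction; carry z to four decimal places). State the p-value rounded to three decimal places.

p-value = 0.092

p̂ = 28/52 = 0.53846.
Null standard error: √(0.65·0.35/52) = √0.004375000 = 0.066144.
z = (p̂ − p₀)/SE = (28/52 − 0.65)/0.066144 ≈ -1.6863.
p-value = 2·P(Z ≥ |z|) with z = -1.6863 → 0.092.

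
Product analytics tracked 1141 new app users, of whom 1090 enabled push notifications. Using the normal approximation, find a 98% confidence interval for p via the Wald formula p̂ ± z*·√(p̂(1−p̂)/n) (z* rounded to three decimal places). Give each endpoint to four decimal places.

The sample proportion is 1090/1141 = 0.95530.
SE = √(p̂(1−p̂)/n) = √(0.042700/1141) = 0.006117.
z* = 2.326 at the 98% level.
Margin = 2.326·0.006117 = 0.01423.
CI: 0.95530 ± 0.01423 = (0.9411, 0.9695).

(0.9411, 0.9695)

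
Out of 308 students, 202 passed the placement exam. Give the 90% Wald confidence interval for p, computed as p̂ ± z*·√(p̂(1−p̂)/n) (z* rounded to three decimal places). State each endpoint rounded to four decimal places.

p̂ = 202/308 = 0.65584.
SE = √(p̂(1−p̂)/n) = √(0.225713/308) = 0.027071.
For 90% confidence, z* = 1.645.
Margin of error: 1.645 × 0.027071 = 0.04453.
CI: 0.65584 ± 0.04453 = (0.6113, 0.7004).

(0.6113, 0.7004)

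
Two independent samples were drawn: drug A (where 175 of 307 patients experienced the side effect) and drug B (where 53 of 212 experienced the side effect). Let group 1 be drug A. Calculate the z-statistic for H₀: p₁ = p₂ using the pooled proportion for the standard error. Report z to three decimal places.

p̂₁ = 175/307 = 0.57003, p̂₂ = 53/212 = 0.25000.
Pooled p̂ = (175+53)/(307+212) = 228/519 = 0.43931.
SE = √[p̂(1−p̂)(1/n₁+1/n₂)] = √[0.43931·0.56069·(1/307+1/212)] ≈ 0.044319.
z = (p̂₁ − p̂₂)/SE = (0.57003 − 0.25000)/0.044319 = 0.32003/0.044319 = 7.221.

z = 7.221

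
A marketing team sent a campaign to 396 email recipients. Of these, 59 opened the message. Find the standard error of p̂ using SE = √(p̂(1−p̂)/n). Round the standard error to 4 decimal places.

SE = 0.0179

Sample proportion p̂ = 59/396 = 0.14899.
p̂(1−p̂) = 0.14899·0.85101 = 0.126792.
Dividing by n and taking the root: √0.000320182 = 0.0179.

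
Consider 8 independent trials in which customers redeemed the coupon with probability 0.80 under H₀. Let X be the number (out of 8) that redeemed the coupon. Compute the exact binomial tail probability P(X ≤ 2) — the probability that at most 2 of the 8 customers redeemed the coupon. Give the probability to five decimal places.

X is binomial with n = 8 and p = 0.80.
P(X ≤ 2) = C(8,0)·0.80^0·0.20^8 + C(8,1)·0.80^1·0.20^7 + C(8,2)·0.80^2·0.20^6.
= 0.000003 + 0.000082 + 0.001147 = 0.00123.

P = 0.00123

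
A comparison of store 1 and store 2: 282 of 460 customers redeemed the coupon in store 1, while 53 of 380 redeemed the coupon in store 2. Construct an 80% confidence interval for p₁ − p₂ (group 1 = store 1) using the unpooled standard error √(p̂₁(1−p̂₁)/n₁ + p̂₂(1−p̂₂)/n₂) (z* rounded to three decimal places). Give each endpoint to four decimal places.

(0.4366, 0.5105)

p̂₁ = 282/460 = 0.61304, p̂₂ = 53/380 = 0.13947; p̂₁ − p̂₂ = 0.47357.
SE = √(0.000515698 + 0.000315844) = √0.000831542 = 0.028836.
z* = 1.282 at the 80% level. Margin = 1.282·0.028836 = 0.03697.
Interval: 0.47357 ± 0.03697 → (0.4366, 0.5105).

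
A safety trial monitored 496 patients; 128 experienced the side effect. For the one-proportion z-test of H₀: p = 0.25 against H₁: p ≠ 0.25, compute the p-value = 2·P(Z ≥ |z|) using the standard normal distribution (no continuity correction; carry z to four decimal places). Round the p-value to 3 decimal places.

p-value = 0.678

With x = 128 successes in n = 496, p̂ = 0.25806.
SE₀ = √(0.25·0.75/496) = 0.019443.
z = (p̂ − p₀)/SE = (128/496 − 0.25)/0.019443 ≈ 0.4148.
p-value = 2·P(Z ≥ |z|) with z = 0.4148 → 0.678.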